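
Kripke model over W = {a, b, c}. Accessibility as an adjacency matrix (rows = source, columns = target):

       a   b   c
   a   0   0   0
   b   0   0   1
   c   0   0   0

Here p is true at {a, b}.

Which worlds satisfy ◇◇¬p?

a: no successors, so ◇◇¬p fails. ✗
b: successors {c}; ◇¬p there: c:F. ✗
c: no successors, so ◇◇¬p fails. ✗

∅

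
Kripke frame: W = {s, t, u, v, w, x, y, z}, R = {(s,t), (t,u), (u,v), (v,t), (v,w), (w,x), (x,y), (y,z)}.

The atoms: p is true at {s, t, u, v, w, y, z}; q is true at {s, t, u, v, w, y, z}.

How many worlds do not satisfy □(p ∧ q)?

s: successors {t}; p ∧ q there: t:T. ✓
t: successors {u}; p ∧ q there: u:T. ✓
u: successors {v}; p ∧ q there: v:T. ✓
v: successors {t, w}; p ∧ q there: t:T, w:T. ✓
w: successors {x}; p ∧ q there: x:F. ✗
x: successors {y}; p ∧ q there: y:T. ✓
y: successors {z}; p ∧ q there: z:T. ✓
z: no successors, so □(p ∧ q) holds vacuously. ✓
Satisfying worlds: {s, t, u, v, x, y, z}.
So □(p ∧ q) fails at the other 1 world.

1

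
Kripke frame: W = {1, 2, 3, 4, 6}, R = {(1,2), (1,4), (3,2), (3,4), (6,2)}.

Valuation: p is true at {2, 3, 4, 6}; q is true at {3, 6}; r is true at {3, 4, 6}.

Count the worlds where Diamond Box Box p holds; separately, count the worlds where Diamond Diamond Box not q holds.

3 and 0

For Diamond Box Box p:
1: successors {2, 4}; Box Box p there: 2:T, 4:T. ✓
2: no successors, so Diamond Box Box p fails. ✗
3: successors {2, 4}; Box Box p there: 2:T, 4:T. ✓
4: no successors, so Diamond Box Box p fails. ✗
6: successors {2}; Box Box p there: 2:T. ✓
— 3 worlds.
For Diamond Diamond Box not q:
1: successors {2, 4}; Diamond Box not q there: 2:F, 4:F. ✗
2: no successors, so Diamond Diamond Box not q fails. ✗
3: successors {2, 4}; Diamond Box not q there: 2:F, 4:F. ✗
4: no successors, so Diamond Diamond Box not q fails. ✗
6: successors {2}; Diamond Box not q there: 2:F. ✗
— 0 worlds.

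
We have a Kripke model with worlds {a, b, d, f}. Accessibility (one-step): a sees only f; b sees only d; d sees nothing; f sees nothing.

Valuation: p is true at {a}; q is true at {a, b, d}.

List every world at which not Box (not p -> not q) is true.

a: Box (not p -> not q) is T. ✗
b: Box (not p -> not q) is F. ✓
d: Box (not p -> not q) is T. ✗
f: Box (not p -> not q) is T. ✗

{b}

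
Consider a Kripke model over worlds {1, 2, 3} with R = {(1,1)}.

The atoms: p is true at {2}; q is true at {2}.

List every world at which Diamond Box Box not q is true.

{1}

1: successors {1}; Box Box not q there: 1:T. ✓
2: no successors, so Diamond Box Box not q fails. ✗
3: no successors, so Diamond Box Box not q fails. ✗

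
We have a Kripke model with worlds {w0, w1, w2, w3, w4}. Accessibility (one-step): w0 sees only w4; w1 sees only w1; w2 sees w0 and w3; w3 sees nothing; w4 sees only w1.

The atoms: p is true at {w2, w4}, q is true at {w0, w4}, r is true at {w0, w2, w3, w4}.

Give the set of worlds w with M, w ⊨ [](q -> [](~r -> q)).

w0: successors {w4}; q -> [](~r -> q) there: w4:F. ✗
w1: successors {w1}; q -> [](~r -> q) there: w1:T. ✓
w2: successors {w0, w3}; q -> [](~r -> q) there: w0:T, w3:T. ✓
w3: no successors, so [](q -> [](~r -> q)) holds vacuously. ✓
w4: successors {w1}; q -> [](~r -> q) there: w1:T. ✓

{w1, w2, w3, w4}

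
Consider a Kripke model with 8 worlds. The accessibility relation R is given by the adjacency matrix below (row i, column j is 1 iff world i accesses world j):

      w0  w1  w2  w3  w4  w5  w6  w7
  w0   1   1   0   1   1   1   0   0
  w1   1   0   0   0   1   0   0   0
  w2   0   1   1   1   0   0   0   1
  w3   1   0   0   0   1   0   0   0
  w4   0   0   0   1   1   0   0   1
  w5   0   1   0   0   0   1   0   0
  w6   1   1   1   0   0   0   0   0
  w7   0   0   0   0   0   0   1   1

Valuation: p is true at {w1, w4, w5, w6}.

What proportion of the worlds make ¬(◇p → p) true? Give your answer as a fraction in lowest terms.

1/2

w0: ◇p → p is F. ✓
w1: ◇p → p is T. ✗
w2: ◇p → p is F. ✓
w3: ◇p → p is F. ✓
w4: ◇p → p is T. ✗
w5: ◇p → p is T. ✗
w6: ◇p → p is T. ✗
w7: ◇p → p is F. ✓
That's 4 of 8 worlds, so 4/8 = 1/2.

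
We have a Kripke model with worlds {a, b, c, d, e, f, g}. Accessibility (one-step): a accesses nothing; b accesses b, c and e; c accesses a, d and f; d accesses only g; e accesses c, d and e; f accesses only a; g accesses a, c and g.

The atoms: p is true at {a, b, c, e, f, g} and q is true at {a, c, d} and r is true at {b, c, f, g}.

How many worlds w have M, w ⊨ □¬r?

2

a: no successors, so □¬r holds vacuously. ✓
b: successors {b, c, e}; ¬r there: b:F, c:F, e:T. ✗
c: successors {a, d, f}; ¬r there: a:T, d:T, f:F. ✗
d: successors {g}; ¬r there: g:F. ✗
e: successors {c, d, e}; ¬r there: c:F, d:T, e:T. ✗
f: successors {a}; ¬r there: a:T. ✓
g: successors {a, c, g}; ¬r there: a:T, c:F, g:F. ✗
Satisfying worlds: {a, f}.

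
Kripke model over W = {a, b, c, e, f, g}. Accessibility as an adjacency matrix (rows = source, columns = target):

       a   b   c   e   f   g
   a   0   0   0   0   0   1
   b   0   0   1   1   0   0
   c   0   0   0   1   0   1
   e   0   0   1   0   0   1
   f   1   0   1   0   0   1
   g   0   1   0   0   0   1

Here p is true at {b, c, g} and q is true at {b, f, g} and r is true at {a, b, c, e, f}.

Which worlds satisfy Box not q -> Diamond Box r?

a: Box not q is F, Diamond Box r is F. ✓
b: Box not q is T, Diamond Box r is F. ✗
c: Box not q is F, Diamond Box r is F. ✓
e: Box not q is F, Diamond Box r is F. ✓
f: Box not q is F, Diamond Box r is F. ✓
g: Box not q is F, Diamond Box r is T. ✓

{a, c, e, f, g}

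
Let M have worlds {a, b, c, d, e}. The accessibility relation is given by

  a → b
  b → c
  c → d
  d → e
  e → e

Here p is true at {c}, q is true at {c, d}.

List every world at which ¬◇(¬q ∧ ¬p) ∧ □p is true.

{b}

a: ¬◇(¬q ∧ ¬p) is F, □p is F. ✗
b: ¬◇(¬q ∧ ¬p) is T, □p is T. ✓
c: ¬◇(¬q ∧ ¬p) is T, □p is F. ✗
d: ¬◇(¬q ∧ ¬p) is F, □p is F. ✗
e: ¬◇(¬q ∧ ¬p) is F, □p is F. ✗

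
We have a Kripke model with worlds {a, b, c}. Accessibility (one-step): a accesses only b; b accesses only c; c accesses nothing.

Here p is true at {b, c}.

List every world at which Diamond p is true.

{a, b}

a: successors {b}; p there: b:T. ✓
b: successors {c}; p there: c:T. ✓
c: no successors, so Diamond p fails. ✗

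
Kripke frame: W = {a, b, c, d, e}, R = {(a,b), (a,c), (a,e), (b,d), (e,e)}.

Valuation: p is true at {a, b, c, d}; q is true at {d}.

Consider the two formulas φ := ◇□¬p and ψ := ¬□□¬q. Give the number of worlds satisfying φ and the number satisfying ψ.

3 and 1

For ◇□¬p:
a: successors {b, c, e}; □¬p there: b:F, c:T, e:T. ✓
b: successors {d}; □¬p there: d:T. ✓
c: no successors, so ◇□¬p fails. ✗
d: no successors, so ◇□¬p fails. ✗
e: successors {e}; □¬p there: e:T. ✓
— 3 worlds.
For ¬□□¬q:
a: □□¬q is F. ✓
b: □□¬q is T. ✗
c: □□¬q is T. ✗
d: □□¬q is T. ✗
e: □□¬q is T. ✗
— 1 world.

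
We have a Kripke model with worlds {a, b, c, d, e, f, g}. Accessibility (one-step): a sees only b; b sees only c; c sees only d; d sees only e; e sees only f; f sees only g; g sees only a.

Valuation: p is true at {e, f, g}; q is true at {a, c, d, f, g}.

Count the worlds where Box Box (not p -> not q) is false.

3

a: successors {b}; Box (not p -> not q) there: b:F. ✗
b: successors {c}; Box (not p -> not q) there: c:F. ✗
c: successors {d}; Box (not p -> not q) there: d:T. ✓
d: successors {e}; Box (not p -> not q) there: e:T. ✓
e: successors {f}; Box (not p -> not q) there: f:T. ✓
f: successors {g}; Box (not p -> not q) there: g:F. ✗
g: successors {a}; Box (not p -> not q) there: a:T. ✓
Satisfying worlds: {c, d, e, g}.
So Box Box (not p -> not q) fails at the other 3 worlds.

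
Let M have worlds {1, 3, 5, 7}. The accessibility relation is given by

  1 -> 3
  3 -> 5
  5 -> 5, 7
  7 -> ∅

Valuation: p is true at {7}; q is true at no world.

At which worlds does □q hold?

{7}

1: successors {3}; q there: 3:F. ✗
3: successors {5}; q there: 5:F. ✗
5: successors {5, 7}; q there: 5:F, 7:F. ✗
7: no successors, so □q holds vacuously. ✓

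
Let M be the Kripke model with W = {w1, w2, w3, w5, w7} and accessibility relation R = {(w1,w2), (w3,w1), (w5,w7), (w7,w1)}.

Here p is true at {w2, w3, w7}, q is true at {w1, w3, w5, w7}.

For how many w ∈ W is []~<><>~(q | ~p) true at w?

4

w1: successors {w2}; ~<><>~(q | ~p) there: w2:T. ✓
w2: no successors, so []~<><>~(q | ~p) holds vacuously. ✓
w3: successors {w1}; ~<><>~(q | ~p) there: w1:T. ✓
w5: successors {w7}; ~<><>~(q | ~p) there: w7:F. ✗
w7: successors {w1}; ~<><>~(q | ~p) there: w1:T. ✓
Satisfying worlds: {w1, w2, w3, w7}.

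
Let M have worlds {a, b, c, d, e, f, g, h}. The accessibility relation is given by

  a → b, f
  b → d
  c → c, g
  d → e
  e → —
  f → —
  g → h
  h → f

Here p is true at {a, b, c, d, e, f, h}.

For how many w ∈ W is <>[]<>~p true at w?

a: successors {b, f}; []<>~p there: b:F, f:T. ✓
b: successors {d}; []<>~p there: d:F. ✗
c: successors {c, g}; []<>~p there: c:F, g:F. ✗
d: successors {e}; []<>~p there: e:T. ✓
e: no successors, so <>[]<>~p fails. ✗
f: no successors, so <>[]<>~p fails. ✗
g: successors {h}; []<>~p there: h:F. ✗
h: successors {f}; []<>~p there: f:T. ✓
Satisfying worlds: {a, d, h}.

3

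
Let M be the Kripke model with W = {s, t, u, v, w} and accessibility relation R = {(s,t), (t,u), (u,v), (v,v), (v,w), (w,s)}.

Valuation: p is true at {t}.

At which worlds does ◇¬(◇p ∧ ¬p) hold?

{s, t, u, v}

s: successors {t}; ¬(◇p ∧ ¬p) there: t:T. ✓
t: successors {u}; ¬(◇p ∧ ¬p) there: u:T. ✓
u: successors {v}; ¬(◇p ∧ ¬p) there: v:T. ✓
v: successors {v, w}; ¬(◇p ∧ ¬p) there: v:T, w:T. ✓
w: successors {s}; ¬(◇p ∧ ¬p) there: s:F. ✗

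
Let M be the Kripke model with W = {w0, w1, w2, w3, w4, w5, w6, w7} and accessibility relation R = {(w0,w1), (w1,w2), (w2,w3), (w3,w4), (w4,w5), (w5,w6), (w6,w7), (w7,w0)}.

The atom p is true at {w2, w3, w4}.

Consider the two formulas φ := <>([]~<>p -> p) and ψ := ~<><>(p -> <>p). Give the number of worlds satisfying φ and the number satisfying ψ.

For <>([]~<>p -> p):
w0: successors {w1}; []~<>p -> p there: w1:T. ✓
w1: successors {w2}; []~<>p -> p there: w2:T. ✓
w2: successors {w3}; []~<>p -> p there: w3:T. ✓
w3: successors {w4}; []~<>p -> p there: w4:T. ✓
w4: successors {w5}; []~<>p -> p there: w5:F. ✗
w5: successors {w6}; []~<>p -> p there: w6:F. ✗
w6: successors {w7}; []~<>p -> p there: w7:F. ✗
w7: successors {w0}; []~<>p -> p there: w0:T. ✓
— 5 worlds.
For ~<><>(p -> <>p):
w0: <><>(p -> <>p) is T. ✗
w1: <><>(p -> <>p) is T. ✗
w2: <><>(p -> <>p) is F. ✓
w3: <><>(p -> <>p) is T. ✗
w4: <><>(p -> <>p) is T. ✗
w5: <><>(p -> <>p) is T. ✗
w6: <><>(p -> <>p) is T. ✗
w7: <><>(p -> <>p) is T. ✗
— 1 world.

5 and 1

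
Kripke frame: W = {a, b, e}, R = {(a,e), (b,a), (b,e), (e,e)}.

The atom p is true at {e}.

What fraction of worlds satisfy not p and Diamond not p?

1/3

a: not p is T, Diamond not p is F. ✗
b: not p is T, Diamond not p is T. ✓
e: not p is F, Diamond not p is F. ✗
That's 1 of 3 worlds, so 1/3.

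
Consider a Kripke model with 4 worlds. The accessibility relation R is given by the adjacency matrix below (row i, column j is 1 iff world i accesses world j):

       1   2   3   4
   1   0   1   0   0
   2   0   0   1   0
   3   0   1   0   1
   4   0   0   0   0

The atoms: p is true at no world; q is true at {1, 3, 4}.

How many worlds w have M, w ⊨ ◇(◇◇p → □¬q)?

1: successors {2}; ◇◇p → □¬q there: 2:T. ✓
2: successors {3}; ◇◇p → □¬q there: 3:T. ✓
3: successors {2, 4}; ◇◇p → □¬q there: 2:T, 4:T. ✓
4: no successors, so ◇(◇◇p → □¬q) fails. ✗
Satisfying worlds: {1, 2, 3}.

3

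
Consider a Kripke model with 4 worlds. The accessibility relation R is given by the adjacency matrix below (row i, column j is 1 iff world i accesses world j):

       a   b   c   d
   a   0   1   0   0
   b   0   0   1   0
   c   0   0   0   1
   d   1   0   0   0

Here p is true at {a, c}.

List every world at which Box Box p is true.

a: successors {b}; Box p there: b:T. ✓
b: successors {c}; Box p there: c:F. ✗
c: successors {d}; Box p there: d:T. ✓
d: successors {a}; Box p there: a:F. ✗

{a, c}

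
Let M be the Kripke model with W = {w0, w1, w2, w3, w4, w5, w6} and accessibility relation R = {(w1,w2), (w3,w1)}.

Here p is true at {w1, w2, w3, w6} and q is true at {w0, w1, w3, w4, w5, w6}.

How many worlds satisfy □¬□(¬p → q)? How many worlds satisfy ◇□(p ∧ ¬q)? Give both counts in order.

For □¬□(¬p → q):
w0: no successors, so □¬□(¬p → q) holds vacuously. ✓
w1: successors {w2}; ¬□(¬p → q) there: w2:F. ✗
w2: no successors, so □¬□(¬p → q) holds vacuously. ✓
w3: successors {w1}; ¬□(¬p → q) there: w1:F. ✗
w4: no successors, so □¬□(¬p → q) holds vacuously. ✓
w5: no successors, so □¬□(¬p → q) holds vacuously. ✓
w6: no successors, so □¬□(¬p → q) holds vacuously. ✓
— 5 worlds.
For ◇□(p ∧ ¬q):
w0: no successors, so ◇□(p ∧ ¬q) fails. ✗
w1: successors {w2}; □(p ∧ ¬q) there: w2:T. ✓
w2: no successors, so ◇□(p ∧ ¬q) fails. ✗
w3: successors {w1}; □(p ∧ ¬q) there: w1:T. ✓
w4: no successors, so ◇□(p ∧ ¬q) fails. ✗
w5: no successors, so ◇□(p ∧ ¬q) fails. ✗
w6: no successors, so ◇□(p ∧ ¬q) fails. ✗
— 2 worlds.

5 and 2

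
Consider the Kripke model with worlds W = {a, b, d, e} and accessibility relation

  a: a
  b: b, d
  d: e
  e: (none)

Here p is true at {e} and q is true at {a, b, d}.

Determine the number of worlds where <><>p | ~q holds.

a: <><>p is F, ~q is F. ✗
b: <><>p is T, ~q is F. ✓
d: <><>p is F, ~q is F. ✗
e: <><>p is F, ~q is T. ✓
Satisfying worlds: {b, e}.

2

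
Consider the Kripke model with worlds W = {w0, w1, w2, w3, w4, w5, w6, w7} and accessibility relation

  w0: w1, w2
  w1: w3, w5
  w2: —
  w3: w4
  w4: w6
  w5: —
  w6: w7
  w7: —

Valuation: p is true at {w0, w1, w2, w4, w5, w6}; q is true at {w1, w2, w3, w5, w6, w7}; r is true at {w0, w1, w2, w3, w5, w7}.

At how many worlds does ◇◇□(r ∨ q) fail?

w0: successors {w1, w2}; ◇□(r ∨ q) there: w1:T, w2:F. ✓
w1: successors {w3, w5}; ◇□(r ∨ q) there: w3:T, w5:F. ✓
w2: no successors, so ◇◇□(r ∨ q) fails. ✗
w3: successors {w4}; ◇□(r ∨ q) there: w4:T. ✓
w4: successors {w6}; ◇□(r ∨ q) there: w6:T. ✓
w5: no successors, so ◇◇□(r ∨ q) fails. ✗
w6: successors {w7}; ◇□(r ∨ q) there: w7:F. ✗
w7: no successors, so ◇◇□(r ∨ q) fails. ✗
Satisfying worlds: {w0, w1, w3, w4}.
So ◇◇□(r ∨ q) fails at the other 4 worlds.

4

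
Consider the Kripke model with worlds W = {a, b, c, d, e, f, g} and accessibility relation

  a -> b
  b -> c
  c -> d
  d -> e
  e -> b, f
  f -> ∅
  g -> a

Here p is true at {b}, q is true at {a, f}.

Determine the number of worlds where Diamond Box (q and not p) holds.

1

a: successors {b}; Box (q and not p) there: b:F. ✗
b: successors {c}; Box (q and not p) there: c:F. ✗
c: successors {d}; Box (q and not p) there: d:F. ✗
d: successors {e}; Box (q and not p) there: e:F. ✗
e: successors {b, f}; Box (q and not p) there: b:F, f:T. ✓
f: no successors, so Diamond Box (q and not p) fails. ✗
g: successors {a}; Box (q and not p) there: a:F. ✗
Satisfying worlds: {e}.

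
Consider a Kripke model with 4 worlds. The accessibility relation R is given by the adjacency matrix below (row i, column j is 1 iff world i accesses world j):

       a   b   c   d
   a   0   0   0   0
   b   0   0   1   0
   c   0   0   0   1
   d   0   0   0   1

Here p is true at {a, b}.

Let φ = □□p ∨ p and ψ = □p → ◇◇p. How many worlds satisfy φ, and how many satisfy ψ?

2 and 3

For □□p ∨ p:
a: □□p is T, p is T. ✓
b: □□p is F, p is T. ✓
c: □□p is F, p is F. ✗
d: □□p is F, p is F. ✗
— 2 worlds.
For □p → ◇◇p:
a: □p is T, ◇◇p is F. ✗
b: □p is F, ◇◇p is F. ✓
c: □p is F, ◇◇p is F. ✓
d: □p is F, ◇◇p is F. ✓
— 3 worlds.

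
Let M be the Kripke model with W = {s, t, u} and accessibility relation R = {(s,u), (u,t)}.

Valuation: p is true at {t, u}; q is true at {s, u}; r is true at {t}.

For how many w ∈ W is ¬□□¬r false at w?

s: □□¬r is F. ✓
t: □□¬r is T. ✗
u: □□¬r is T. ✗
Satisfying worlds: {s}.
So ¬□□¬r fails at the other 2 worlds.

2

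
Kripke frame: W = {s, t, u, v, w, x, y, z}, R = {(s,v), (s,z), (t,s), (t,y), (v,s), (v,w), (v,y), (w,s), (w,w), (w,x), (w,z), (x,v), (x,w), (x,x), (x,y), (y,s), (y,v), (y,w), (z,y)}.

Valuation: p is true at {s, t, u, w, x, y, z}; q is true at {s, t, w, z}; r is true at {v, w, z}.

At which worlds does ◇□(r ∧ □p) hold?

s: successors {v, z}; □(r ∧ □p) there: v:F, z:F. ✗
t: successors {s, y}; □(r ∧ □p) there: s:T, y:F. ✓
u: no successors, so ◇□(r ∧ □p) fails. ✗
v: successors {s, w, y}; □(r ∧ □p) there: s:T, w:F, y:F. ✓
w: successors {s, w, x, z}; □(r ∧ □p) there: s:T, w:F, x:F, z:F. ✓
x: successors {v, w, x, y}; □(r ∧ □p) there: v:F, w:F, x:F, y:F. ✗
y: successors {s, v, w}; □(r ∧ □p) there: s:T, v:F, w:F. ✓
z: successors {y}; □(r ∧ □p) there: y:F. ✗

{t, v, w, y}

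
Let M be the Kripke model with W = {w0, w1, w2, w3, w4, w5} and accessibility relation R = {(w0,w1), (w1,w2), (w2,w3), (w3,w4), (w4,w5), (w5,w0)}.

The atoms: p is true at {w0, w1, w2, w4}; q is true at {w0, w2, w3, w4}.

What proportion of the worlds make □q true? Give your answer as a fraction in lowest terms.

2/3

w0: successors {w1}; q there: w1:F. ✗
w1: successors {w2}; q there: w2:T. ✓
w2: successors {w3}; q there: w3:T. ✓
w3: successors {w4}; q there: w4:T. ✓
w4: successors {w5}; q there: w5:F. ✗
w5: successors {w0}; q there: w0:T. ✓
That's 4 of 6 worlds, so 4/6 = 2/3.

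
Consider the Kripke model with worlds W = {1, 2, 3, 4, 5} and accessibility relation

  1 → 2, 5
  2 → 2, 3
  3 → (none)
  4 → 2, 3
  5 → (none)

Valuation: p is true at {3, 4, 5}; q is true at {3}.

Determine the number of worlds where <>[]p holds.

3

1: successors {2, 5}; []p there: 2:F, 5:T. ✓
2: successors {2, 3}; []p there: 2:F, 3:T. ✓
3: no successors, so <>[]p fails. ✗
4: successors {2, 3}; []p there: 2:F, 3:T. ✓
5: no successors, so <>[]p fails. ✗
Satisfying worlds: {1, 2, 4}.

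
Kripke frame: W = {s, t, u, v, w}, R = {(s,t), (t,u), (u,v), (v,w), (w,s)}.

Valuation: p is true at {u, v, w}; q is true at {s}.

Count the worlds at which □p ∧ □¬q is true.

s: □p is F, □¬q is T. ✗
t: □p is T, □¬q is T. ✓
u: □p is T, □¬q is T. ✓
v: □p is T, □¬q is T. ✓
w: □p is F, □¬q is F. ✗
Satisfying worlds: {t, u, v}.

3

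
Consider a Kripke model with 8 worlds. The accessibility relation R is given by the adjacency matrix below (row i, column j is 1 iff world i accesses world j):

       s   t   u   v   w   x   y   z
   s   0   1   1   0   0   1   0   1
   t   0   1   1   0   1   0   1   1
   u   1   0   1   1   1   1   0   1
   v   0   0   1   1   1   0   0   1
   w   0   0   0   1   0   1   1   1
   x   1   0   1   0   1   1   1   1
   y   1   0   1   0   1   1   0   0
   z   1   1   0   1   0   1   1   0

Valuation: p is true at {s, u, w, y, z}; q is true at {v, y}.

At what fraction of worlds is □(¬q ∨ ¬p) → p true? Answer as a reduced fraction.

s: □(¬q ∨ ¬p) is T, p is T. ✓
t: □(¬q ∨ ¬p) is F, p is F. ✓
u: □(¬q ∨ ¬p) is T, p is T. ✓
v: □(¬q ∨ ¬p) is T, p is F. ✗
w: □(¬q ∨ ¬p) is F, p is T. ✓
x: □(¬q ∨ ¬p) is F, p is F. ✓
y: □(¬q ∨ ¬p) is T, p is T. ✓
z: □(¬q ∨ ¬p) is F, p is T. ✓
That's 7 of 8 worlds, so 7/8.

7/8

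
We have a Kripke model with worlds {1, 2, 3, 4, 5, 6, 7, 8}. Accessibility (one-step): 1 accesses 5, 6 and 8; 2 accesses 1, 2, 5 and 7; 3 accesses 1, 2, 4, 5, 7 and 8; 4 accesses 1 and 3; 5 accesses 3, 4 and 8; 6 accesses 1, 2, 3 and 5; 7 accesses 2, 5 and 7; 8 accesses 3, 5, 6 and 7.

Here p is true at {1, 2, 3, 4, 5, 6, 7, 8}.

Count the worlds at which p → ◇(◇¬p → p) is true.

8

1: p is T, ◇(◇¬p → p) is T. ✓
2: p is T, ◇(◇¬p → p) is T. ✓
3: p is T, ◇(◇¬p → p) is T. ✓
4: p is T, ◇(◇¬p → p) is T. ✓
5: p is T, ◇(◇¬p → p) is T. ✓
6: p is T, ◇(◇¬p → p) is T. ✓
7: p is T, ◇(◇¬p → p) is T. ✓
8: p is T, ◇(◇¬p → p) is T. ✓
Satisfying worlds: {1, 2, 3, 4, 5, 6, 7, 8}.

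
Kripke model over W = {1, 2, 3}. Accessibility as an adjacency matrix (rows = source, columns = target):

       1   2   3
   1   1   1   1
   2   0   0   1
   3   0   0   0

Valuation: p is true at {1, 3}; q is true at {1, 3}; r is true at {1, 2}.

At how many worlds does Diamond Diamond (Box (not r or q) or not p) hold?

1: successors {1, 2, 3}; Diamond (Box (not r or q) or not p) there: 1:T, 2:T, 3:F. ✓
2: successors {3}; Diamond (Box (not r or q) or not p) there: 3:F. ✗
3: no successors, so Diamond Diamond (Box (not r or q) or not p) fails. ✗
Satisfying worlds: {1}.

1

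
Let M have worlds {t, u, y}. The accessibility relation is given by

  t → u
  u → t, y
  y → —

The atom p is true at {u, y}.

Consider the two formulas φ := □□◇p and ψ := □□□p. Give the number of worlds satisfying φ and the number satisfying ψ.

2 and 2

For □□◇p:
t: successors {u}; □◇p there: u:F. ✗
u: successors {t, y}; □◇p there: t:T, y:T. ✓
y: no successors, so □□◇p holds vacuously. ✓
— 2 worlds.
For □□□p:
t: successors {u}; □□p there: u:T. ✓
u: successors {t, y}; □□p there: t:F, y:T. ✗
y: no successors, so □□□p holds vacuously. ✓
— 2 worlds.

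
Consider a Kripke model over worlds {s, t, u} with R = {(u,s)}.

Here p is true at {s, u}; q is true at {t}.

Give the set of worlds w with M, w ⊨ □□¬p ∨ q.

s: □□¬p is T, q is F. ✓
t: □□¬p is T, q is T. ✓
u: □□¬p is T, q is F. ✓

{s, t, u}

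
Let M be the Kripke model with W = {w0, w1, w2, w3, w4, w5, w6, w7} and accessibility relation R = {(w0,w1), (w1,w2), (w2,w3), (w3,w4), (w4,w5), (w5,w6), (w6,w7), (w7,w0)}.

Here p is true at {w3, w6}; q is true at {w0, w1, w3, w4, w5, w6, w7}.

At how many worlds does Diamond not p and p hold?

2

w0: Diamond not p is T, p is F. ✗
w1: Diamond not p is T, p is F. ✗
w2: Diamond not p is F, p is F. ✗
w3: Diamond not p is T, p is T. ✓
w4: Diamond not p is T, p is F. ✗
w5: Diamond not p is F, p is F. ✗
w6: Diamond not p is T, p is T. ✓
w7: Diamond not p is T, p is F. ✗
Satisfying worlds: {w3, w6}.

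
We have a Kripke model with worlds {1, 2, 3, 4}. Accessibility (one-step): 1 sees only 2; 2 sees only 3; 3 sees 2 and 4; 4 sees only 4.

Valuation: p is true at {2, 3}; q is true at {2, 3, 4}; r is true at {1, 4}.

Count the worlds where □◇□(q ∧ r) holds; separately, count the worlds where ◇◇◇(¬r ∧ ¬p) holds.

For □◇□(q ∧ r):
1: successors {2}; ◇□(q ∧ r) there: 2:F. ✗
2: successors {3}; ◇□(q ∧ r) there: 3:T. ✓
3: successors {2, 4}; ◇□(q ∧ r) there: 2:F, 4:T. ✗
4: successors {4}; ◇□(q ∧ r) there: 4:T. ✓
— 2 worlds.
For ◇◇◇(¬r ∧ ¬p):
1: successors {2}; ◇◇(¬r ∧ ¬p) there: 2:F. ✗
2: successors {3}; ◇◇(¬r ∧ ¬p) there: 3:F. ✗
3: successors {2, 4}; ◇◇(¬r ∧ ¬p) there: 2:F, 4:F. ✗
4: successors {4}; ◇◇(¬r ∧ ¬p) there: 4:F. ✗
— 0 worlds.

2 and 0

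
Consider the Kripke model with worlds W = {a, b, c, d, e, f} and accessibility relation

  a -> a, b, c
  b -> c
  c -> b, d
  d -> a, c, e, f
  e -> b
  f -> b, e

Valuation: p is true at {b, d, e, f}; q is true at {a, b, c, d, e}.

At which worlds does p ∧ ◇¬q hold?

{d}

a: p is F, ◇¬q is F. ✗
b: p is T, ◇¬q is F. ✗
c: p is F, ◇¬q is F. ✗
d: p is T, ◇¬q is T. ✓
e: p is T, ◇¬q is F. ✗
f: p is T, ◇¬q is F. ✗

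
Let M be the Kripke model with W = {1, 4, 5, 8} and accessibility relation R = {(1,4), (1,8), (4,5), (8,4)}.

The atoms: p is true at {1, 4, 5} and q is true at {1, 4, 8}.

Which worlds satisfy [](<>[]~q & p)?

1: successors {4, 8}; <>[]~q & p there: 4:T, 8:F. ✗
4: successors {5}; <>[]~q & p there: 5:F. ✗
5: no successors, so [](<>[]~q & p) holds vacuously. ✓
8: successors {4}; <>[]~q & p there: 4:T. ✓

{5, 8}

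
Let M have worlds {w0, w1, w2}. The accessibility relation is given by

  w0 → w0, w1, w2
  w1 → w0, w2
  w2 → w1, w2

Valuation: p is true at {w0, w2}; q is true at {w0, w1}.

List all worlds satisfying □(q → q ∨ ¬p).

w0: successors {w0, w1, w2}; q → q ∨ ¬p there: w0:T, w1:T, w2:T. ✓
w1: successors {w0, w2}; q → q ∨ ¬p there: w0:T, w2:T. ✓
w2: successors {w1, w2}; q → q ∨ ¬p there: w1:T, w2:T. ✓

{w0, w1, w2}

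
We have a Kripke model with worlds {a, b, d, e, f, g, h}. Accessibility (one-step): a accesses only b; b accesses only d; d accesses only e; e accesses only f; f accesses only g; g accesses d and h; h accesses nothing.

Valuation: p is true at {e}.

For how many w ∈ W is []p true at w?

2

a: successors {b}; p there: b:F. ✗
b: successors {d}; p there: d:F. ✗
d: successors {e}; p there: e:T. ✓
e: successors {f}; p there: f:F. ✗
f: successors {g}; p there: g:F. ✗
g: successors {d, h}; p there: d:F, h:F. ✗
h: no successors, so []p holds vacuously. ✓
Satisfying worlds: {d, h}.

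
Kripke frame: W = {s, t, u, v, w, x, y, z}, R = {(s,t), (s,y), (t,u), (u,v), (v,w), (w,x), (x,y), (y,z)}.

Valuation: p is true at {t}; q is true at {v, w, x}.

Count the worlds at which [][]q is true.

s: successors {t, y}; []q there: t:F, y:F. ✗
t: successors {u}; []q there: u:T. ✓
u: successors {v}; []q there: v:T. ✓
v: successors {w}; []q there: w:T. ✓
w: successors {x}; []q there: x:F. ✗
x: successors {y}; []q there: y:F. ✗
y: successors {z}; []q there: z:T. ✓
z: no successors, so [][]q holds vacuously. ✓
Satisfying worlds: {t, u, v, y, z}.

5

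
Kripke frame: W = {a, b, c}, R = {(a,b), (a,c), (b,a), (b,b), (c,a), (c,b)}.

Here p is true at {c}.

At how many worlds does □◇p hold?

a: successors {b, c}; ◇p there: b:F, c:F. ✗
b: successors {a, b}; ◇p there: a:T, b:F. ✗
c: successors {a, b}; ◇p there: a:T, b:F. ✗
Satisfying worlds: ∅.

0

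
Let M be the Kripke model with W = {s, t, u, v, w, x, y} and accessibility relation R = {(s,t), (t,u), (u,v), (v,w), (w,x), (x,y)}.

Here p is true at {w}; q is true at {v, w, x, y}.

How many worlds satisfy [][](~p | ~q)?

6

s: successors {t}; [](~p | ~q) there: t:T. ✓
t: successors {u}; [](~p | ~q) there: u:T. ✓
u: successors {v}; [](~p | ~q) there: v:F. ✗
v: successors {w}; [](~p | ~q) there: w:T. ✓
w: successors {x}; [](~p | ~q) there: x:T. ✓
x: successors {y}; [](~p | ~q) there: y:T. ✓
y: no successors, so [][](~p | ~q) holds vacuously. ✓
Satisfying worlds: {s, t, v, w, x, y}.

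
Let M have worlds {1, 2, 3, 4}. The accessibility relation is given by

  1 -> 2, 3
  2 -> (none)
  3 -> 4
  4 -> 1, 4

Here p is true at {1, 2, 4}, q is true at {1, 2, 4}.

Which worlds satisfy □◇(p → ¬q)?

1: successors {2, 3}; ◇(p → ¬q) there: 2:F, 3:F. ✗
2: no successors, so □◇(p → ¬q) holds vacuously. ✓
3: successors {4}; ◇(p → ¬q) there: 4:F. ✗
4: successors {1, 4}; ◇(p → ¬q) there: 1:T, 4:F. ✗

{2}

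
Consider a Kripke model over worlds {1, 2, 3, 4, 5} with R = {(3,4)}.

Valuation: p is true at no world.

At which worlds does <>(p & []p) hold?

1: no successors, so <>(p & []p) fails. ✗
2: no successors, so <>(p & []p) fails. ✗
3: successors {4}; p & []p there: 4:F. ✗
4: no successors, so <>(p & []p) fails. ✗
5: no successors, so <>(p & []p) fails. ✗

∅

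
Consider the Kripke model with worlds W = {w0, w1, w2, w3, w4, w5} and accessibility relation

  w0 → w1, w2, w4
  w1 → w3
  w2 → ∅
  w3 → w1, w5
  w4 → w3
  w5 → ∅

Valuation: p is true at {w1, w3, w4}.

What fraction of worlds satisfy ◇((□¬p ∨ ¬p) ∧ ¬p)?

1/3

w0: successors {w1, w2, w4}; (□¬p ∨ ¬p) ∧ ¬p there: w1:F, w2:T, w4:F. ✓
w1: successors {w3}; (□¬p ∨ ¬p) ∧ ¬p there: w3:F. ✗
w2: no successors, so ◇((□¬p ∨ ¬p) ∧ ¬p) fails. ✗
w3: successors {w1, w5}; (□¬p ∨ ¬p) ∧ ¬p there: w1:F, w5:T. ✓
w4: successors {w3}; (□¬p ∨ ¬p) ∧ ¬p there: w3:F. ✗
w5: no successors, so ◇((□¬p ∨ ¬p) ∧ ¬p) fails. ✗
That's 2 of 6 worlds, so 2/6 = 1/3.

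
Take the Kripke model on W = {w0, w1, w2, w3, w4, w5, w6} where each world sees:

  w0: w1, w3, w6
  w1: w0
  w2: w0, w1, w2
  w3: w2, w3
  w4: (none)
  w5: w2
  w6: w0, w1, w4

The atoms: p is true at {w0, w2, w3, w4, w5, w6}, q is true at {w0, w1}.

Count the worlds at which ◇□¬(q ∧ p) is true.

5

w0: successors {w1, w3, w6}; □¬(q ∧ p) there: w1:F, w3:T, w6:F. ✓
w1: successors {w0}; □¬(q ∧ p) there: w0:T. ✓
w2: successors {w0, w1, w2}; □¬(q ∧ p) there: w0:T, w1:F, w2:F. ✓
w3: successors {w2, w3}; □¬(q ∧ p) there: w2:F, w3:T. ✓
w4: no successors, so ◇□¬(q ∧ p) fails. ✗
w5: successors {w2}; □¬(q ∧ p) there: w2:F. ✗
w6: successors {w0, w1, w4}; □¬(q ∧ p) there: w0:T, w1:F, w4:T. ✓
Satisfying worlds: {w0, w1, w2, w3, w6}.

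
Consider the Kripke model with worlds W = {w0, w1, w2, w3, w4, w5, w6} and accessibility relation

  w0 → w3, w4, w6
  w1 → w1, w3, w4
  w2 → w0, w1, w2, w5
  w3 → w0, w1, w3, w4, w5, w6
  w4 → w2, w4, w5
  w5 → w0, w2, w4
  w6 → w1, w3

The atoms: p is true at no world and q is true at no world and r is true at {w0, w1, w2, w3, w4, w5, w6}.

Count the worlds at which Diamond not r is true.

0

w0: successors {w3, w4, w6}; not r there: w3:F, w4:F, w6:F. ✗
w1: successors {w1, w3, w4}; not r there: w1:F, w3:F, w4:F. ✗
w2: successors {w0, w1, w2, w5}; not r there: w0:F, w1:F, w2:F, w5:F. ✗
w3: successors {w0, w1, w3, w4, w5, w6}; not r there: w0:F, w1:F, w3:F, w4:F, w5:F, w6:F. ✗
w4: successors {w2, w4, w5}; not r there: w2:F, w4:F, w5:F. ✗
w5: successors {w0, w2, w4}; not r there: w0:F, w2:F, w4:F. ✗
w6: successors {w1, w3}; not r there: w1:F, w3:F. ✗
Satisfying worlds: ∅.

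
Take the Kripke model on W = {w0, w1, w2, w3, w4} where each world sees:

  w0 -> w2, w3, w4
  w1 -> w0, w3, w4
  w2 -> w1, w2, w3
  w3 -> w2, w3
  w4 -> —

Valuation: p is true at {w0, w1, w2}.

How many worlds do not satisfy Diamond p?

w0: successors {w2, w3, w4}; p there: w2:T, w3:F, w4:F. ✓
w1: successors {w0, w3, w4}; p there: w0:T, w3:F, w4:F. ✓
w2: successors {w1, w2, w3}; p there: w1:T, w2:T, w3:F. ✓
w3: successors {w2, w3}; p there: w2:T, w3:F. ✓
w4: no successors, so Diamond p fails. ✗
Satisfying worlds: {w0, w1, w2, w3}.
So Diamond p fails at the other 1 world.

1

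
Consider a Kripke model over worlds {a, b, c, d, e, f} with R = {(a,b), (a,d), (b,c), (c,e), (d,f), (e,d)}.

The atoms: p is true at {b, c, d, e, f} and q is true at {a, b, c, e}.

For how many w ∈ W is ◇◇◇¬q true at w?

a: successors {b, d}; ◇◇¬q there: b:F, d:F. ✗
b: successors {c}; ◇◇¬q there: c:T. ✓
c: successors {e}; ◇◇¬q there: e:T. ✓
d: successors {f}; ◇◇¬q there: f:F. ✗
e: successors {d}; ◇◇¬q there: d:F. ✗
f: no successors, so ◇◇◇¬q fails. ✗
Satisfying worlds: {b, c}.

2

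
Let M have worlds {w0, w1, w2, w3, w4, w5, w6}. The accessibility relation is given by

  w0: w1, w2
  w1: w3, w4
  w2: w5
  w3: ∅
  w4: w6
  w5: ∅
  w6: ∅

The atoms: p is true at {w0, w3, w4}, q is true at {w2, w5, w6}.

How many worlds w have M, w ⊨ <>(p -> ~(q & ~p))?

4

w0: successors {w1, w2}; p -> ~(q & ~p) there: w1:T, w2:T. ✓
w1: successors {w3, w4}; p -> ~(q & ~p) there: w3:T, w4:T. ✓
w2: successors {w5}; p -> ~(q & ~p) there: w5:T. ✓
w3: no successors, so <>(p -> ~(q & ~p)) fails. ✗
w4: successors {w6}; p -> ~(q & ~p) there: w6:T. ✓
w5: no successors, so <>(p -> ~(q & ~p)) fails. ✗
w6: no successors, so <>(p -> ~(q & ~p)) fails. ✗
Satisfying worlds: {w0, w1, w2, w4}.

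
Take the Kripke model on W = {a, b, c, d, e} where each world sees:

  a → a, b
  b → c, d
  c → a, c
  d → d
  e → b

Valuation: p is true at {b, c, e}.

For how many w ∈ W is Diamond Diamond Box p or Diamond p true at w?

4

a: Diamond Diamond Box p is F, Diamond p is T. ✓
b: Diamond Diamond Box p is F, Diamond p is T. ✓
c: Diamond Diamond Box p is F, Diamond p is T. ✓
d: Diamond Diamond Box p is F, Diamond p is F. ✗
e: Diamond Diamond Box p is F, Diamond p is T. ✓
Satisfying worlds: {a, b, c, e}.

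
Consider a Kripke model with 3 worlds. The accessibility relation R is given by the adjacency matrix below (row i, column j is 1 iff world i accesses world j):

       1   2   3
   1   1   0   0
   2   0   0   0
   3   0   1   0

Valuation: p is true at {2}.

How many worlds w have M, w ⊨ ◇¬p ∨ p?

2

1: ◇¬p is T, p is F. ✓
2: ◇¬p is F, p is T. ✓
3: ◇¬p is F, p is F. ✗
Satisfying worlds: {1, 2}.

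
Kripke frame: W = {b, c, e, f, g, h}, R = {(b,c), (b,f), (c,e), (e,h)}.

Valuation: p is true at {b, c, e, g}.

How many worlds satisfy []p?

4

b: successors {c, f}; p there: c:T, f:F. ✗
c: successors {e}; p there: e:T. ✓
e: successors {h}; p there: h:F. ✗
f: no successors, so []p holds vacuously. ✓
g: no successors, so []p holds vacuously. ✓
h: no successors, so []p holds vacuously. ✓
Satisfying worlds: {c, f, g, h}.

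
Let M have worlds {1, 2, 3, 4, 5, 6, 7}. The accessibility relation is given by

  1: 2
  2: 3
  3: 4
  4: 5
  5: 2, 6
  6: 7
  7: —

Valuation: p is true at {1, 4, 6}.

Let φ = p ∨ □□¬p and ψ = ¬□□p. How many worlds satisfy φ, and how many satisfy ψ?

For p ∨ □□¬p:
1: p is T, □□¬p is T. ✓
2: p is F, □□¬p is F. ✗
3: p is F, □□¬p is T. ✓
4: p is T, □□¬p is F. ✓
5: p is F, □□¬p is T. ✓
6: p is T, □□¬p is T. ✓
7: p is F, □□¬p is T. ✓
— 6 worlds.
For ¬□□p:
1: □□p is F. ✓
2: □□p is T. ✗
3: □□p is F. ✓
4: □□p is F. ✓
5: □□p is F. ✓
6: □□p is T. ✗
7: □□p is T. ✗
— 4 worlds.

6 and 4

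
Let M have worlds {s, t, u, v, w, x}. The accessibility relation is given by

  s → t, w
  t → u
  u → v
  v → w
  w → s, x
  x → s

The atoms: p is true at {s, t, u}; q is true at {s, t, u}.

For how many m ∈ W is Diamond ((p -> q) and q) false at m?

s: successors {t, w}; (p -> q) and q there: t:T, w:F. ✓
t: successors {u}; (p -> q) and q there: u:T. ✓
u: successors {v}; (p -> q) and q there: v:F. ✗
v: successors {w}; (p -> q) and q there: w:F. ✗
w: successors {s, x}; (p -> q) and q there: s:T, x:F. ✓
x: successors {s}; (p -> q) and q there: s:T. ✓
Satisfying worlds: {s, t, w, x}.
So Diamond ((p -> q) and q) fails at the other 2 worlds.

2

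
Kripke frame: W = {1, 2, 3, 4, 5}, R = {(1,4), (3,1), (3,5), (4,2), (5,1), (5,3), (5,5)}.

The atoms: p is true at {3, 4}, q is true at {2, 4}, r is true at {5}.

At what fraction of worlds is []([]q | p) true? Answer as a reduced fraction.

1: successors {4}; []q | p there: 4:T. ✓
2: no successors, so []([]q | p) holds vacuously. ✓
3: successors {1, 5}; []q | p there: 1:T, 5:F. ✗
4: successors {2}; []q | p there: 2:T. ✓
5: successors {1, 3, 5}; []q | p there: 1:T, 3:T, 5:F. ✗
That's 3 of 5 worlds, so 3/5.

3/5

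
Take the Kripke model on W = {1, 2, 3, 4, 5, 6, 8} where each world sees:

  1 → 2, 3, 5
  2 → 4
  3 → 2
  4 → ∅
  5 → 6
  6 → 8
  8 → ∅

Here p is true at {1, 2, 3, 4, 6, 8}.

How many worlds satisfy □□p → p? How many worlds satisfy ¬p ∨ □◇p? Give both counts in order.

For □□p → p:
1: □□p is T, p is T. ✓
2: □□p is T, p is T. ✓
3: □□p is T, p is T. ✓
4: □□p is T, p is T. ✓
5: □□p is T, p is F. ✗
6: □□p is T, p is T. ✓
8: □□p is T, p is T. ✓
— 6 worlds.
For ¬p ∨ □◇p:
1: ¬p is F, □◇p is T. ✓
2: ¬p is F, □◇p is F. ✗
3: ¬p is F, □◇p is T. ✓
4: ¬p is F, □◇p is T. ✓
5: ¬p is T, □◇p is T. ✓
6: ¬p is F, □◇p is F. ✗
8: ¬p is F, □◇p is T. ✓
— 5 worlds.

6 and 5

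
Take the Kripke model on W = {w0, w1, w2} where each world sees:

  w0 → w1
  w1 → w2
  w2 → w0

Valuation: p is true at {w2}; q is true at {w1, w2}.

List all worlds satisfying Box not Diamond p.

{w1, w2}

w0: successors {w1}; not Diamond p there: w1:F. ✗
w1: successors {w2}; not Diamond p there: w2:T. ✓
w2: successors {w0}; not Diamond p there: w0:T. ✓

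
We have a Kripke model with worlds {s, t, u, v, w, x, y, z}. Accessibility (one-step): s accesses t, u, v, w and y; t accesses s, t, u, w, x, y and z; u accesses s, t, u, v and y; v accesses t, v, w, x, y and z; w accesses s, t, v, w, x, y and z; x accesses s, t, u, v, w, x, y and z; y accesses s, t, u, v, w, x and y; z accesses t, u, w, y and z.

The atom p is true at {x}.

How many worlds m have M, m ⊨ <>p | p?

5

s: <>p is F, p is F. ✗
t: <>p is T, p is F. ✓
u: <>p is F, p is F. ✗
v: <>p is T, p is F. ✓
w: <>p is T, p is F. ✓
x: <>p is T, p is T. ✓
y: <>p is T, p is F. ✓
z: <>p is F, p is F. ✗
Satisfying worlds: {t, v, w, x, y}.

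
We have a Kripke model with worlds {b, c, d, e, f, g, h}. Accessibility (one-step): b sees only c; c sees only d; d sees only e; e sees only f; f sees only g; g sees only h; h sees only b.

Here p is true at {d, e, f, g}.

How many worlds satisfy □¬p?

b: successors {c}; ¬p there: c:T. ✓
c: successors {d}; ¬p there: d:F. ✗
d: successors {e}; ¬p there: e:F. ✗
e: successors {f}; ¬p there: f:F. ✗
f: successors {g}; ¬p there: g:F. ✗
g: successors {h}; ¬p there: h:T. ✓
h: successors {b}; ¬p there: b:T. ✓
Satisfying worlds: {b, g, h}.

3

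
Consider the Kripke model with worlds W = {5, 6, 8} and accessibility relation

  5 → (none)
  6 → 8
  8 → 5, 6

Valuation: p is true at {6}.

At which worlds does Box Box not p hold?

5: no successors, so Box Box not p holds vacuously. ✓
6: successors {8}; Box not p there: 8:F. ✗
8: successors {5, 6}; Box not p there: 5:T, 6:T. ✓

{5, 8}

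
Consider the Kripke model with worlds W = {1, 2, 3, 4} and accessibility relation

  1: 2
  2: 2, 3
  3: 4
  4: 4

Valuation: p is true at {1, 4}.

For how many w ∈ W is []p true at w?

1: successors {2}; p there: 2:F. ✗
2: successors {2, 3}; p there: 2:F, 3:F. ✗
3: successors {4}; p there: 4:T. ✓
4: successors {4}; p there: 4:T. ✓
Satisfying worlds: {3, 4}.

2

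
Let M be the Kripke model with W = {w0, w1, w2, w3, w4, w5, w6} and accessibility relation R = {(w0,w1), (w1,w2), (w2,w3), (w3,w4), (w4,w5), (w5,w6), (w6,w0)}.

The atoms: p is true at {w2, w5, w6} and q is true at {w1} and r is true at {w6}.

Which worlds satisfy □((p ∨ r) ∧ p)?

w0: successors {w1}; (p ∨ r) ∧ p there: w1:F. ✗
w1: successors {w2}; (p ∨ r) ∧ p there: w2:T. ✓
w2: successors {w3}; (p ∨ r) ∧ p there: w3:F. ✗
w3: successors {w4}; (p ∨ r) ∧ p there: w4:F. ✗
w4: successors {w5}; (p ∨ r) ∧ p there: w5:T. ✓
w5: successors {w6}; (p ∨ r) ∧ p there: w6:T. ✓
w6: successors {w0}; (p ∨ r) ∧ p there: w0:F. ✗

{w1, w4, w5}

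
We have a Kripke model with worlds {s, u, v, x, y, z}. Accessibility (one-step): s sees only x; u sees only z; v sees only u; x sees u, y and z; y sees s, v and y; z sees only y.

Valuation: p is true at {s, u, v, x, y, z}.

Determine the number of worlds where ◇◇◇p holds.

6

s: successors {x}; ◇◇p there: x:T. ✓
u: successors {z}; ◇◇p there: z:T. ✓
v: successors {u}; ◇◇p there: u:T. ✓
x: successors {u, y, z}; ◇◇p there: u:T, y:T, z:T. ✓
y: successors {s, v, y}; ◇◇p there: s:T, v:T, y:T. ✓
z: successors {y}; ◇◇p there: y:T. ✓
Satisfying worlds: {s, u, v, x, y, z}.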